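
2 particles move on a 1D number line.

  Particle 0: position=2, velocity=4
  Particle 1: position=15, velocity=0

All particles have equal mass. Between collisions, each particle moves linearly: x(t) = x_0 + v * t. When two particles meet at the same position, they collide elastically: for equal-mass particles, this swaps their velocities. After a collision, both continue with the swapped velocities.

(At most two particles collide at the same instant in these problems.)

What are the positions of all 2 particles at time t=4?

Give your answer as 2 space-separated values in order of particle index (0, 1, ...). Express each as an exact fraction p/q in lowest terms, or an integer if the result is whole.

Answer: 15 18

Derivation:
Collision at t=13/4: particles 0 and 1 swap velocities; positions: p0=15 p1=15; velocities now: v0=0 v1=4
Advance to t=4 (no further collisions before then); velocities: v0=0 v1=4; positions = 15 18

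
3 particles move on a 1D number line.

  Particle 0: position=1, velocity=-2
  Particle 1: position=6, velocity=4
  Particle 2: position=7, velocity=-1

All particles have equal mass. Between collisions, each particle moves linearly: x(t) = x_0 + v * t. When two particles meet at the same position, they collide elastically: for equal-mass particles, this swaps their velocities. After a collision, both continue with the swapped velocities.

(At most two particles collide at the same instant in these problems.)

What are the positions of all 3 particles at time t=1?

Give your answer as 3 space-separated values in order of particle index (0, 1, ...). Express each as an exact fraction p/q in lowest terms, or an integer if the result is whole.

Answer: -1 6 10

Derivation:
Collision at t=1/5: particles 1 and 2 swap velocities; positions: p0=3/5 p1=34/5 p2=34/5; velocities now: v0=-2 v1=-1 v2=4
Advance to t=1 (no further collisions before then); velocities: v0=-2 v1=-1 v2=4; positions = -1 6 10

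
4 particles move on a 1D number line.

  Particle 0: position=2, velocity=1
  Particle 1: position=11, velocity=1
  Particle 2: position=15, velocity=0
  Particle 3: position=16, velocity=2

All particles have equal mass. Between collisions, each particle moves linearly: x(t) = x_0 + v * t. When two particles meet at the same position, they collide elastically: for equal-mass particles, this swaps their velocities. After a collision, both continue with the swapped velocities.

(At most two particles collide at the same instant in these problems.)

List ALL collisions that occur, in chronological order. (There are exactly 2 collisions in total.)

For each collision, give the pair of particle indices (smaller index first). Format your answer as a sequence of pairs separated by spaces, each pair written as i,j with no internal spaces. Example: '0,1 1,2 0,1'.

Collision at t=4: particles 1 and 2 swap velocities; positions: p0=6 p1=15 p2=15 p3=24; velocities now: v0=1 v1=0 v2=1 v3=2
Collision at t=13: particles 0 and 1 swap velocities; positions: p0=15 p1=15 p2=24 p3=42; velocities now: v0=0 v1=1 v2=1 v3=2

Answer: 1,2 0,1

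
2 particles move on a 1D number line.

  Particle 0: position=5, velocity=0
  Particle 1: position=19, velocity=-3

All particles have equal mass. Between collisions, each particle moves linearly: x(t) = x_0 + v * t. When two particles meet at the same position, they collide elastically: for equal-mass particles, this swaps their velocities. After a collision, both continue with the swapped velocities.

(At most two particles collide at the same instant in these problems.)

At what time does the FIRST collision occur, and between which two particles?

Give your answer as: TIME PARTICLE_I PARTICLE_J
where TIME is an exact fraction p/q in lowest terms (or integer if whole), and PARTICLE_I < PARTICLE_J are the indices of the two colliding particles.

Pair (0,1): pos 5,19 vel 0,-3 -> gap=14, closing at 3/unit, collide at t=14/3
Earliest collision: t=14/3 between 0 and 1

Answer: 14/3 0 1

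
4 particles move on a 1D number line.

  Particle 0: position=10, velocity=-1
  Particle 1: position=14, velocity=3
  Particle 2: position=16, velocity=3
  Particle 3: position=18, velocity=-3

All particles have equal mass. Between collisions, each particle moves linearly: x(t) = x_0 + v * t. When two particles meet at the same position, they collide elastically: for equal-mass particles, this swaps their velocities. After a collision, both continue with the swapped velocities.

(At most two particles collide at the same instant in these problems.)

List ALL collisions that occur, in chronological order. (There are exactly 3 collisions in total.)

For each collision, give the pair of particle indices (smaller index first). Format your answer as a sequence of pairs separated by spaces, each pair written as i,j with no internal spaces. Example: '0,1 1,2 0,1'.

Answer: 2,3 1,2 0,1

Derivation:
Collision at t=1/3: particles 2 and 3 swap velocities; positions: p0=29/3 p1=15 p2=17 p3=17; velocities now: v0=-1 v1=3 v2=-3 v3=3
Collision at t=2/3: particles 1 and 2 swap velocities; positions: p0=28/3 p1=16 p2=16 p3=18; velocities now: v0=-1 v1=-3 v2=3 v3=3
Collision at t=4: particles 0 and 1 swap velocities; positions: p0=6 p1=6 p2=26 p3=28; velocities now: v0=-3 v1=-1 v2=3 v3=3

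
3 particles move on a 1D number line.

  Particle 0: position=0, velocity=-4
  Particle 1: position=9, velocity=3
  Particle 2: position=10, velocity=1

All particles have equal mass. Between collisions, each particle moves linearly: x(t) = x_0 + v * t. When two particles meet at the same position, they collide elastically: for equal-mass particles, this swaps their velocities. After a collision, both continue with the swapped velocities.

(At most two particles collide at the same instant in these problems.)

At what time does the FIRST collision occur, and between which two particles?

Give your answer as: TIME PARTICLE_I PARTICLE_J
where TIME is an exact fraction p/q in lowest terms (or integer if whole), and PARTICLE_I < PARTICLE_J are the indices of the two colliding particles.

Pair (0,1): pos 0,9 vel -4,3 -> not approaching (rel speed -7 <= 0)
Pair (1,2): pos 9,10 vel 3,1 -> gap=1, closing at 2/unit, collide at t=1/2
Earliest collision: t=1/2 between 1 and 2

Answer: 1/2 1 2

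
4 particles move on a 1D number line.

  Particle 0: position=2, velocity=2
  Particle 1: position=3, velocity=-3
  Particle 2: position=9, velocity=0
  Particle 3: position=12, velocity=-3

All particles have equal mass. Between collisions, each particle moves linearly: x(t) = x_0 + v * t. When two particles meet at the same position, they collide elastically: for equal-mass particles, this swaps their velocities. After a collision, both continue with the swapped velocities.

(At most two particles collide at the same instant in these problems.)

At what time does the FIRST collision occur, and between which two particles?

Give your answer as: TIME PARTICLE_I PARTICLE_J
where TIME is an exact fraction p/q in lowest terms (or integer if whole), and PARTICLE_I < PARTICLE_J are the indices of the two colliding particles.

Answer: 1/5 0 1

Derivation:
Pair (0,1): pos 2,3 vel 2,-3 -> gap=1, closing at 5/unit, collide at t=1/5
Pair (1,2): pos 3,9 vel -3,0 -> not approaching (rel speed -3 <= 0)
Pair (2,3): pos 9,12 vel 0,-3 -> gap=3, closing at 3/unit, collide at t=1
Earliest collision: t=1/5 between 0 and 1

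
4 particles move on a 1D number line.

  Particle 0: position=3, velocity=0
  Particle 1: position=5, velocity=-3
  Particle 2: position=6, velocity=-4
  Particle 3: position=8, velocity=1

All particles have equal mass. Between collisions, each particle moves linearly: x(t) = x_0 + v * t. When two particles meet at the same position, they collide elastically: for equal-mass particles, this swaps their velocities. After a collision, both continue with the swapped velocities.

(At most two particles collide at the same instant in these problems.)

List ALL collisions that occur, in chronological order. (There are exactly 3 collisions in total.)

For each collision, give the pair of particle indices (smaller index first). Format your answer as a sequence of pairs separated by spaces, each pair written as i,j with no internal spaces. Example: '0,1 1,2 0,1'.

Collision at t=2/3: particles 0 and 1 swap velocities; positions: p0=3 p1=3 p2=10/3 p3=26/3; velocities now: v0=-3 v1=0 v2=-4 v3=1
Collision at t=3/4: particles 1 and 2 swap velocities; positions: p0=11/4 p1=3 p2=3 p3=35/4; velocities now: v0=-3 v1=-4 v2=0 v3=1
Collision at t=1: particles 0 and 1 swap velocities; positions: p0=2 p1=2 p2=3 p3=9; velocities now: v0=-4 v1=-3 v2=0 v3=1

Answer: 0,1 1,2 0,1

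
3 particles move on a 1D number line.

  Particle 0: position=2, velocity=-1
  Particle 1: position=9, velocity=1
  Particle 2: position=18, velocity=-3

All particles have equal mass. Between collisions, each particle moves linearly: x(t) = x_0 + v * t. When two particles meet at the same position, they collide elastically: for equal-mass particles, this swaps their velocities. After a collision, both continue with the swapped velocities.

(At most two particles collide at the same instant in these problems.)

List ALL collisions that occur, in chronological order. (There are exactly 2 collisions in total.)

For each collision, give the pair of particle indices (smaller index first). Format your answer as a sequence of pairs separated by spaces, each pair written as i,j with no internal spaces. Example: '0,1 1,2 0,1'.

Answer: 1,2 0,1

Derivation:
Collision at t=9/4: particles 1 and 2 swap velocities; positions: p0=-1/4 p1=45/4 p2=45/4; velocities now: v0=-1 v1=-3 v2=1
Collision at t=8: particles 0 and 1 swap velocities; positions: p0=-6 p1=-6 p2=17; velocities now: v0=-3 v1=-1 v2=1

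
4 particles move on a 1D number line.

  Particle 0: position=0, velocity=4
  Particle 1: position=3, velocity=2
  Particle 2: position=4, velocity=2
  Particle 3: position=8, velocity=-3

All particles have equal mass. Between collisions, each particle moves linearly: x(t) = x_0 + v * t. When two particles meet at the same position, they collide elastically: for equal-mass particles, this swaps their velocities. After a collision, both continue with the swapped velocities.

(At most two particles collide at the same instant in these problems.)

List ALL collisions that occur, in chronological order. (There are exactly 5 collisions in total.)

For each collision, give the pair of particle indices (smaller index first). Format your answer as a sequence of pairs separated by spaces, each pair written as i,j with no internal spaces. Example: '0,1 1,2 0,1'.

Answer: 2,3 1,2 0,1 1,2 2,3

Derivation:
Collision at t=4/5: particles 2 and 3 swap velocities; positions: p0=16/5 p1=23/5 p2=28/5 p3=28/5; velocities now: v0=4 v1=2 v2=-3 v3=2
Collision at t=1: particles 1 and 2 swap velocities; positions: p0=4 p1=5 p2=5 p3=6; velocities now: v0=4 v1=-3 v2=2 v3=2
Collision at t=8/7: particles 0 and 1 swap velocities; positions: p0=32/7 p1=32/7 p2=37/7 p3=44/7; velocities now: v0=-3 v1=4 v2=2 v3=2
Collision at t=3/2: particles 1 and 2 swap velocities; positions: p0=7/2 p1=6 p2=6 p3=7; velocities now: v0=-3 v1=2 v2=4 v3=2
Collision at t=2: particles 2 and 3 swap velocities; positions: p0=2 p1=7 p2=8 p3=8; velocities now: v0=-3 v1=2 v2=2 v3=4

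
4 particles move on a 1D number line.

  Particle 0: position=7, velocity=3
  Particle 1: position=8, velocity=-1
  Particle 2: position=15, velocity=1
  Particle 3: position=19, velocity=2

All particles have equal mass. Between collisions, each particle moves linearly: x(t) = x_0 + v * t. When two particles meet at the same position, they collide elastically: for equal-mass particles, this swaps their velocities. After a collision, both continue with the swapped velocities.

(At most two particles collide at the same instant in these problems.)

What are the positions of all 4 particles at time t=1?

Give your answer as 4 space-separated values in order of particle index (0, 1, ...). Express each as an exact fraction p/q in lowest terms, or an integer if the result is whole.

Answer: 7 10 16 21

Derivation:
Collision at t=1/4: particles 0 and 1 swap velocities; positions: p0=31/4 p1=31/4 p2=61/4 p3=39/2; velocities now: v0=-1 v1=3 v2=1 v3=2
Advance to t=1 (no further collisions before then); velocities: v0=-1 v1=3 v2=1 v3=2; positions = 7 10 16 21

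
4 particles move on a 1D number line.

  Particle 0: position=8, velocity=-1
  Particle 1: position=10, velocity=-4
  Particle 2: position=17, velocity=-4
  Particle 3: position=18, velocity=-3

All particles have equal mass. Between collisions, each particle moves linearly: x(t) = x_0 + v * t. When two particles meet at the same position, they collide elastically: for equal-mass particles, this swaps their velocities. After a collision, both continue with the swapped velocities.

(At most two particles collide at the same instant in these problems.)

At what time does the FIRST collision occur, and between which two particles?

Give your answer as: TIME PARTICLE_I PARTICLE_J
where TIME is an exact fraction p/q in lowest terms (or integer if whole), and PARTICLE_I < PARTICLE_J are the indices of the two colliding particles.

Pair (0,1): pos 8,10 vel -1,-4 -> gap=2, closing at 3/unit, collide at t=2/3
Pair (1,2): pos 10,17 vel -4,-4 -> not approaching (rel speed 0 <= 0)
Pair (2,3): pos 17,18 vel -4,-3 -> not approaching (rel speed -1 <= 0)
Earliest collision: t=2/3 between 0 and 1

Answer: 2/3 0 1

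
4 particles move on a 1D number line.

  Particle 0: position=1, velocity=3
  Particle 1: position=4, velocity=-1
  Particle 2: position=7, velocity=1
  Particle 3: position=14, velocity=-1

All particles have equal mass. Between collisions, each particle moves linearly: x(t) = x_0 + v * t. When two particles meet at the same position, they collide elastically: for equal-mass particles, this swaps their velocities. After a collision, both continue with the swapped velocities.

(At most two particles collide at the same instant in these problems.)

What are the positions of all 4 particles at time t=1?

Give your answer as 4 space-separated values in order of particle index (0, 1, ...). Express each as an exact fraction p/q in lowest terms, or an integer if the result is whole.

Answer: 3 4 8 13

Derivation:
Collision at t=3/4: particles 0 and 1 swap velocities; positions: p0=13/4 p1=13/4 p2=31/4 p3=53/4; velocities now: v0=-1 v1=3 v2=1 v3=-1
Advance to t=1 (no further collisions before then); velocities: v0=-1 v1=3 v2=1 v3=-1; positions = 3 4 8 13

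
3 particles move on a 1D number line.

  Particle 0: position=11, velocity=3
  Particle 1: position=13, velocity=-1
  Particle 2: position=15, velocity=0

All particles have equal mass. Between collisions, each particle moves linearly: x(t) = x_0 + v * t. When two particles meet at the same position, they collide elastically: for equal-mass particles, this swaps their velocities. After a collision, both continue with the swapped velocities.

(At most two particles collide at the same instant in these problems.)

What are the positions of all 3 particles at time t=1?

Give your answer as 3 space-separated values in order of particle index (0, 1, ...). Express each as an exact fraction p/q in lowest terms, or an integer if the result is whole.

Answer: 12 14 15

Derivation:
Collision at t=1/2: particles 0 and 1 swap velocities; positions: p0=25/2 p1=25/2 p2=15; velocities now: v0=-1 v1=3 v2=0
Advance to t=1 (no further collisions before then); velocities: v0=-1 v1=3 v2=0; positions = 12 14 15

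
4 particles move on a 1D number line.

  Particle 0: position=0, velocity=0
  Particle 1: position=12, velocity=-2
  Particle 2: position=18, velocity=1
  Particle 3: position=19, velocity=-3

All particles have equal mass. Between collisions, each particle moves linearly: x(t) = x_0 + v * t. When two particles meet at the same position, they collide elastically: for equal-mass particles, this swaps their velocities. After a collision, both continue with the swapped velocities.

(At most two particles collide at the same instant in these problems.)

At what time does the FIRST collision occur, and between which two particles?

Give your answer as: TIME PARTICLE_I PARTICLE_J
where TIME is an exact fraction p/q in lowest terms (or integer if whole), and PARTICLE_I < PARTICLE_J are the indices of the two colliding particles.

Answer: 1/4 2 3

Derivation:
Pair (0,1): pos 0,12 vel 0,-2 -> gap=12, closing at 2/unit, collide at t=6
Pair (1,2): pos 12,18 vel -2,1 -> not approaching (rel speed -3 <= 0)
Pair (2,3): pos 18,19 vel 1,-3 -> gap=1, closing at 4/unit, collide at t=1/4
Earliest collision: t=1/4 between 2 and 3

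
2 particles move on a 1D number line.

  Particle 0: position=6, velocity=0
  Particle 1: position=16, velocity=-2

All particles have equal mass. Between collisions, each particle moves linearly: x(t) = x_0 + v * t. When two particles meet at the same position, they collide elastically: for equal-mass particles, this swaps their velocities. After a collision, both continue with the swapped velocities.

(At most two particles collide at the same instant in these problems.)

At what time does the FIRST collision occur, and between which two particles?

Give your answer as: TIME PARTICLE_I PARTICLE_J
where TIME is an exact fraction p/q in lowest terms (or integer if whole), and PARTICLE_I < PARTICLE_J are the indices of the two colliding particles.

Pair (0,1): pos 6,16 vel 0,-2 -> gap=10, closing at 2/unit, collide at t=5
Earliest collision: t=5 between 0 and 1

Answer: 5 0 1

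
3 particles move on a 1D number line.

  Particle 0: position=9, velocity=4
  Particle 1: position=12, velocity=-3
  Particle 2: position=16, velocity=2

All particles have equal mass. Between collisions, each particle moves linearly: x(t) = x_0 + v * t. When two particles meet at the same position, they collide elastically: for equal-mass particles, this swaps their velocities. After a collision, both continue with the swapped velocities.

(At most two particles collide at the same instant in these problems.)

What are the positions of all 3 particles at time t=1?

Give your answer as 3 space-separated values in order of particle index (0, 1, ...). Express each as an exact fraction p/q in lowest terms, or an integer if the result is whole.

Answer: 9 13 18

Derivation:
Collision at t=3/7: particles 0 and 1 swap velocities; positions: p0=75/7 p1=75/7 p2=118/7; velocities now: v0=-3 v1=4 v2=2
Advance to t=1 (no further collisions before then); velocities: v0=-3 v1=4 v2=2; positions = 9 13 18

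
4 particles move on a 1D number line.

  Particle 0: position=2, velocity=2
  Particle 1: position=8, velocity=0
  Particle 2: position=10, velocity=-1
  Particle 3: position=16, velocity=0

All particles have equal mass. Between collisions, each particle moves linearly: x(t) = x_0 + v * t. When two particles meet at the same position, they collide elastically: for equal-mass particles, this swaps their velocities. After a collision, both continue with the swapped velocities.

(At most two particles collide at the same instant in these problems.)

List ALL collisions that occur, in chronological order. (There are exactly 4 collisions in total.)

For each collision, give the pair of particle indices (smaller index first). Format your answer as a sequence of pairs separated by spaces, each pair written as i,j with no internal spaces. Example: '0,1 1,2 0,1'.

Collision at t=2: particles 1 and 2 swap velocities; positions: p0=6 p1=8 p2=8 p3=16; velocities now: v0=2 v1=-1 v2=0 v3=0
Collision at t=8/3: particles 0 and 1 swap velocities; positions: p0=22/3 p1=22/3 p2=8 p3=16; velocities now: v0=-1 v1=2 v2=0 v3=0
Collision at t=3: particles 1 and 2 swap velocities; positions: p0=7 p1=8 p2=8 p3=16; velocities now: v0=-1 v1=0 v2=2 v3=0
Collision at t=7: particles 2 and 3 swap velocities; positions: p0=3 p1=8 p2=16 p3=16; velocities now: v0=-1 v1=0 v2=0 v3=2

Answer: 1,2 0,1 1,2 2,3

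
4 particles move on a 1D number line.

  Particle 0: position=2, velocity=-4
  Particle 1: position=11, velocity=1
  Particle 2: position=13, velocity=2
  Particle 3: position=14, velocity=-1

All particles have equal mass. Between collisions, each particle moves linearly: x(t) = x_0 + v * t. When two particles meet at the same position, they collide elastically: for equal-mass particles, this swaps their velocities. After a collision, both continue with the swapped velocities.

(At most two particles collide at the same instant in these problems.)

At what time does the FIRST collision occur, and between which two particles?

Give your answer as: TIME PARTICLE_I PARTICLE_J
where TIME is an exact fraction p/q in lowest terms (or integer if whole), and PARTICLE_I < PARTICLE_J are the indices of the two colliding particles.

Answer: 1/3 2 3

Derivation:
Pair (0,1): pos 2,11 vel -4,1 -> not approaching (rel speed -5 <= 0)
Pair (1,2): pos 11,13 vel 1,2 -> not approaching (rel speed -1 <= 0)
Pair (2,3): pos 13,14 vel 2,-1 -> gap=1, closing at 3/unit, collide at t=1/3
Earliest collision: t=1/3 between 2 and 3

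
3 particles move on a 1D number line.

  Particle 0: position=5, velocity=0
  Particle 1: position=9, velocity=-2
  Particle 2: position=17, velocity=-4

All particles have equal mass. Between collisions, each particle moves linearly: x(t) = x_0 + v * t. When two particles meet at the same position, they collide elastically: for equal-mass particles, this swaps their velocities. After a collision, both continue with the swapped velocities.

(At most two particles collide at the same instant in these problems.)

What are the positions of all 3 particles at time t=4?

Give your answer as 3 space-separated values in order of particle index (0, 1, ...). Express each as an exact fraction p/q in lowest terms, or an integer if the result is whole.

Answer: 1 1 5

Derivation:
Collision at t=2: particles 0 and 1 swap velocities; positions: p0=5 p1=5 p2=9; velocities now: v0=-2 v1=0 v2=-4
Collision at t=3: particles 1 and 2 swap velocities; positions: p0=3 p1=5 p2=5; velocities now: v0=-2 v1=-4 v2=0
Collision at t=4: particles 0 and 1 swap velocities; positions: p0=1 p1=1 p2=5; velocities now: v0=-4 v1=-2 v2=0
Advance to t=4 (no further collisions before then); velocities: v0=-4 v1=-2 v2=0; positions = 1 1 5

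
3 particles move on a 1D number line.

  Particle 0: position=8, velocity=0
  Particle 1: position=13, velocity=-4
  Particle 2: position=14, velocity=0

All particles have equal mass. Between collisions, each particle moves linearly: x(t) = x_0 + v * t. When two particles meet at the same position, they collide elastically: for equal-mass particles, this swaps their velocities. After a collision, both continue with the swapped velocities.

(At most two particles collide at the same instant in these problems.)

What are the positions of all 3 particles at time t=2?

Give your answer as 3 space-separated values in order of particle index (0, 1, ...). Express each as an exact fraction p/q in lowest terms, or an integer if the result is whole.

Collision at t=5/4: particles 0 and 1 swap velocities; positions: p0=8 p1=8 p2=14; velocities now: v0=-4 v1=0 v2=0
Advance to t=2 (no further collisions before then); velocities: v0=-4 v1=0 v2=0; positions = 5 8 14

Answer: 5 8 14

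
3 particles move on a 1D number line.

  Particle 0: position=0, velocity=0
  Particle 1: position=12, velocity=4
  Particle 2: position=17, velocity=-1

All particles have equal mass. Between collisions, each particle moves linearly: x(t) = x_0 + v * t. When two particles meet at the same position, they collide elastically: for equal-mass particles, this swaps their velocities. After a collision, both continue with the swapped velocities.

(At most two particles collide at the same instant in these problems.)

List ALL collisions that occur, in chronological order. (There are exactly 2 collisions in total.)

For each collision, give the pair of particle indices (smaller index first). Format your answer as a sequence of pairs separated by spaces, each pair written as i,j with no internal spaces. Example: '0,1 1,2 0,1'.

Collision at t=1: particles 1 and 2 swap velocities; positions: p0=0 p1=16 p2=16; velocities now: v0=0 v1=-1 v2=4
Collision at t=17: particles 0 and 1 swap velocities; positions: p0=0 p1=0 p2=80; velocities now: v0=-1 v1=0 v2=4

Answer: 1,2 0,1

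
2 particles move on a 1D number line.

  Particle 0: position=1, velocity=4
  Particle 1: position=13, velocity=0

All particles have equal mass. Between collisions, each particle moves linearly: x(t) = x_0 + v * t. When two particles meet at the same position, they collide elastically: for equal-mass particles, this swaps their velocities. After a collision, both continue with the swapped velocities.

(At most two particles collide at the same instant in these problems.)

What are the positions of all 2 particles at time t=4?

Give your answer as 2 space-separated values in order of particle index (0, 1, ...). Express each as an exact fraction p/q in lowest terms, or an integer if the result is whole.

Answer: 13 17

Derivation:
Collision at t=3: particles 0 and 1 swap velocities; positions: p0=13 p1=13; velocities now: v0=0 v1=4
Advance to t=4 (no further collisions before then); velocities: v0=0 v1=4; positions = 13 17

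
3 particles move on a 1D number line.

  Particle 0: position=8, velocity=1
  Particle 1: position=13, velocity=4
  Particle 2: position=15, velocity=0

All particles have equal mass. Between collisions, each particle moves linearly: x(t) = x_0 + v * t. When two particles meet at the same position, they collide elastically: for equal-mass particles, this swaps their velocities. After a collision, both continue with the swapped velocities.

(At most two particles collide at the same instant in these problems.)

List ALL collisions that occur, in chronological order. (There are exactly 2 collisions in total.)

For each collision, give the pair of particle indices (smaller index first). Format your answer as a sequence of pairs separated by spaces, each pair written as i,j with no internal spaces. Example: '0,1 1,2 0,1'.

Collision at t=1/2: particles 1 and 2 swap velocities; positions: p0=17/2 p1=15 p2=15; velocities now: v0=1 v1=0 v2=4
Collision at t=7: particles 0 and 1 swap velocities; positions: p0=15 p1=15 p2=41; velocities now: v0=0 v1=1 v2=4

Answer: 1,2 0,1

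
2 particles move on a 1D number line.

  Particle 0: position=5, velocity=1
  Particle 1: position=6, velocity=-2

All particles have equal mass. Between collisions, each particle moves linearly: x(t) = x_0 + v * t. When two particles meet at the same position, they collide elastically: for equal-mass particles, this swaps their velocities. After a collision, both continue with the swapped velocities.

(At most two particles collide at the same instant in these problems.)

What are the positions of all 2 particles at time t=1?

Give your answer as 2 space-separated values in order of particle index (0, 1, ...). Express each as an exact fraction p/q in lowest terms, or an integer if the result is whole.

Collision at t=1/3: particles 0 and 1 swap velocities; positions: p0=16/3 p1=16/3; velocities now: v0=-2 v1=1
Advance to t=1 (no further collisions before then); velocities: v0=-2 v1=1; positions = 4 6

Answer: 4 6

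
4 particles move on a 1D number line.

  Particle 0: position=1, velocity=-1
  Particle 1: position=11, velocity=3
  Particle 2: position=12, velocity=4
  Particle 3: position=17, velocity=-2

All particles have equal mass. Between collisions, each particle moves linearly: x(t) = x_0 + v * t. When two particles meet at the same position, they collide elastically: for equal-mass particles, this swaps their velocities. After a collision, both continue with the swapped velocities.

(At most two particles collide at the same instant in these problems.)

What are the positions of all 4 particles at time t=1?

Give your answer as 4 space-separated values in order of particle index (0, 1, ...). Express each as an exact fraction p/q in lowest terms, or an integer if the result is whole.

Answer: 0 14 15 16

Derivation:
Collision at t=5/6: particles 2 and 3 swap velocities; positions: p0=1/6 p1=27/2 p2=46/3 p3=46/3; velocities now: v0=-1 v1=3 v2=-2 v3=4
Advance to t=1 (no further collisions before then); velocities: v0=-1 v1=3 v2=-2 v3=4; positions = 0 14 15 16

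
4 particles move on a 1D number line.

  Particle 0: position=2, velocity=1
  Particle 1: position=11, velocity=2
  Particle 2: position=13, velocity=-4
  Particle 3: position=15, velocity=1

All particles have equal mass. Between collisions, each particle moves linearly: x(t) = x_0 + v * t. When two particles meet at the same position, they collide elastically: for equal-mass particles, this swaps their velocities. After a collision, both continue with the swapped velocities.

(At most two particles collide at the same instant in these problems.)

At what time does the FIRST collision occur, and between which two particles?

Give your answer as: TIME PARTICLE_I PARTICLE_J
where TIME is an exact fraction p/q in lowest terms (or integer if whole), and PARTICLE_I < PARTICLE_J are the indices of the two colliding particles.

Answer: 1/3 1 2

Derivation:
Pair (0,1): pos 2,11 vel 1,2 -> not approaching (rel speed -1 <= 0)
Pair (1,2): pos 11,13 vel 2,-4 -> gap=2, closing at 6/unit, collide at t=1/3
Pair (2,3): pos 13,15 vel -4,1 -> not approaching (rel speed -5 <= 0)
Earliest collision: t=1/3 between 1 and 2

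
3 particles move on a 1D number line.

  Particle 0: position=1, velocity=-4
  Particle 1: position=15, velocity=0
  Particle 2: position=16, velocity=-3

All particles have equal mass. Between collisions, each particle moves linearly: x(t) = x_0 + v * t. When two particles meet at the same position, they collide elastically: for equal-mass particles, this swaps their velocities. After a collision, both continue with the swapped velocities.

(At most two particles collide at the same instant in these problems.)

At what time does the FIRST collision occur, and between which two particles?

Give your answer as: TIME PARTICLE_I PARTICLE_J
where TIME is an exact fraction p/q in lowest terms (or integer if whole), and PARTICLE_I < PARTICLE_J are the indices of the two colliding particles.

Pair (0,1): pos 1,15 vel -4,0 -> not approaching (rel speed -4 <= 0)
Pair (1,2): pos 15,16 vel 0,-3 -> gap=1, closing at 3/unit, collide at t=1/3
Earliest collision: t=1/3 between 1 and 2

Answer: 1/3 1 2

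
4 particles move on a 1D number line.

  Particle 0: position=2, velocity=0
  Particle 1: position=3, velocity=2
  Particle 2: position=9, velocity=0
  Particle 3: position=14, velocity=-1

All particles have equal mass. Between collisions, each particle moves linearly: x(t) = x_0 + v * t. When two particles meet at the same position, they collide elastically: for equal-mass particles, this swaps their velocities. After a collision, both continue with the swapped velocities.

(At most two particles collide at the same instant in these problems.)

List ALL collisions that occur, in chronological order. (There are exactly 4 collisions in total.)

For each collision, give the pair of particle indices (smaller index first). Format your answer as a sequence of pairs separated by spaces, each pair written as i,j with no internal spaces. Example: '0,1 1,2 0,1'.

Answer: 1,2 2,3 1,2 0,1

Derivation:
Collision at t=3: particles 1 and 2 swap velocities; positions: p0=2 p1=9 p2=9 p3=11; velocities now: v0=0 v1=0 v2=2 v3=-1
Collision at t=11/3: particles 2 and 3 swap velocities; positions: p0=2 p1=9 p2=31/3 p3=31/3; velocities now: v0=0 v1=0 v2=-1 v3=2
Collision at t=5: particles 1 and 2 swap velocities; positions: p0=2 p1=9 p2=9 p3=13; velocities now: v0=0 v1=-1 v2=0 v3=2
Collision at t=12: particles 0 and 1 swap velocities; positions: p0=2 p1=2 p2=9 p3=27; velocities now: v0=-1 v1=0 v2=0 v3=2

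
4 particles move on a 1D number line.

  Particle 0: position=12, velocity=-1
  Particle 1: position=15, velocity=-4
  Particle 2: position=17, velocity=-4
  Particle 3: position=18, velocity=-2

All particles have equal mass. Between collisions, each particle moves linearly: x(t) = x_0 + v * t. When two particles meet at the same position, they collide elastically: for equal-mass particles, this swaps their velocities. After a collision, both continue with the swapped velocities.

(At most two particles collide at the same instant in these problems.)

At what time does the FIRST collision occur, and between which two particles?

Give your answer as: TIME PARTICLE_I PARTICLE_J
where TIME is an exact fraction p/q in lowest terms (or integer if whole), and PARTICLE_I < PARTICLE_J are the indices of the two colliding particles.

Pair (0,1): pos 12,15 vel -1,-4 -> gap=3, closing at 3/unit, collide at t=1
Pair (1,2): pos 15,17 vel -4,-4 -> not approaching (rel speed 0 <= 0)
Pair (2,3): pos 17,18 vel -4,-2 -> not approaching (rel speed -2 <= 0)
Earliest collision: t=1 between 0 and 1

Answer: 1 0 1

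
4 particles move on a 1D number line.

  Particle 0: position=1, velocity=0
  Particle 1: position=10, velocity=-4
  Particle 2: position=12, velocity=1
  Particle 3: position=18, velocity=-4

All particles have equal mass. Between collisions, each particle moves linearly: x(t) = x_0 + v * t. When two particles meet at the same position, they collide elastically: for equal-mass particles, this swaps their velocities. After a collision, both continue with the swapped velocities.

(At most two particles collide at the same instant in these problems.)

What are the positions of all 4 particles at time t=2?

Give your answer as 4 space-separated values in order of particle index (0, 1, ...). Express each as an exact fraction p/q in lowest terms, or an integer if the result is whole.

Answer: 1 2 10 14

Derivation:
Collision at t=6/5: particles 2 and 3 swap velocities; positions: p0=1 p1=26/5 p2=66/5 p3=66/5; velocities now: v0=0 v1=-4 v2=-4 v3=1
Advance to t=2 (no further collisions before then); velocities: v0=0 v1=-4 v2=-4 v3=1; positions = 1 2 10 14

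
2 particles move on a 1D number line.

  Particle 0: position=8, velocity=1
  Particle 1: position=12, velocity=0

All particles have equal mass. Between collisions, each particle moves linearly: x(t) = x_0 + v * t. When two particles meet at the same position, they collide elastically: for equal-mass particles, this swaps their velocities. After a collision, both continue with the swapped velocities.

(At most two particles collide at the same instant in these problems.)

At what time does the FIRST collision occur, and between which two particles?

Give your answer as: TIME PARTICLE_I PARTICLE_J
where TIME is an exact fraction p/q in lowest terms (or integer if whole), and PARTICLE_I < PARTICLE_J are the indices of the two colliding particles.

Answer: 4 0 1

Derivation:
Pair (0,1): pos 8,12 vel 1,0 -> gap=4, closing at 1/unit, collide at t=4
Earliest collision: t=4 between 0 and 1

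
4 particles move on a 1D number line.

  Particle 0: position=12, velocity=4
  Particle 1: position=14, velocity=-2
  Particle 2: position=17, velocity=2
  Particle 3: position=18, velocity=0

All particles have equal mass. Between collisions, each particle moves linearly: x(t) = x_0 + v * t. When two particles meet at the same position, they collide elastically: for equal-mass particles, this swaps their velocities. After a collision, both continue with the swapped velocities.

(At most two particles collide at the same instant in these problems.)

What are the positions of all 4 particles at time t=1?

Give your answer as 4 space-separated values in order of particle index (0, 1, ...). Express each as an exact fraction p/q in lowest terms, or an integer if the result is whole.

Collision at t=1/3: particles 0 and 1 swap velocities; positions: p0=40/3 p1=40/3 p2=53/3 p3=18; velocities now: v0=-2 v1=4 v2=2 v3=0
Collision at t=1/2: particles 2 and 3 swap velocities; positions: p0=13 p1=14 p2=18 p3=18; velocities now: v0=-2 v1=4 v2=0 v3=2
Advance to t=1 (no further collisions before then); velocities: v0=-2 v1=4 v2=0 v3=2; positions = 12 16 18 19

Answer: 12 16 18 19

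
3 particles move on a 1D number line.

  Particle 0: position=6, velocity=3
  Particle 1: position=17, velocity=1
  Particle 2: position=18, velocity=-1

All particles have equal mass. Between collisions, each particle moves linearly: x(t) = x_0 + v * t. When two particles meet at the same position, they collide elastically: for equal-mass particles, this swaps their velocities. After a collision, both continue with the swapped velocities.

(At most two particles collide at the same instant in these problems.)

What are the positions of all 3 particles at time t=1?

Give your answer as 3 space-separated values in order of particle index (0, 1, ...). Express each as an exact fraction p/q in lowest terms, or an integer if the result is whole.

Answer: 9 17 18

Derivation:
Collision at t=1/2: particles 1 and 2 swap velocities; positions: p0=15/2 p1=35/2 p2=35/2; velocities now: v0=3 v1=-1 v2=1
Advance to t=1 (no further collisions before then); velocities: v0=3 v1=-1 v2=1; positions = 9 17 18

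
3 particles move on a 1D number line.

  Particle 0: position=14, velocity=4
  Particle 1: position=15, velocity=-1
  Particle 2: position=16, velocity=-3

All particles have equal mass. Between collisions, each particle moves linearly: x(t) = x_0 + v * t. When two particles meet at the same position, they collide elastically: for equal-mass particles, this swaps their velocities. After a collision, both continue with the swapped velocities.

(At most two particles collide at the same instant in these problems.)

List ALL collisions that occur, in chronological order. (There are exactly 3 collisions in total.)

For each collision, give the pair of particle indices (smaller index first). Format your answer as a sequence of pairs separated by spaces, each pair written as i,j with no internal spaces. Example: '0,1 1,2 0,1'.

Answer: 0,1 1,2 0,1

Derivation:
Collision at t=1/5: particles 0 and 1 swap velocities; positions: p0=74/5 p1=74/5 p2=77/5; velocities now: v0=-1 v1=4 v2=-3
Collision at t=2/7: particles 1 and 2 swap velocities; positions: p0=103/7 p1=106/7 p2=106/7; velocities now: v0=-1 v1=-3 v2=4
Collision at t=1/2: particles 0 and 1 swap velocities; positions: p0=29/2 p1=29/2 p2=16; velocities now: v0=-3 v1=-1 v2=4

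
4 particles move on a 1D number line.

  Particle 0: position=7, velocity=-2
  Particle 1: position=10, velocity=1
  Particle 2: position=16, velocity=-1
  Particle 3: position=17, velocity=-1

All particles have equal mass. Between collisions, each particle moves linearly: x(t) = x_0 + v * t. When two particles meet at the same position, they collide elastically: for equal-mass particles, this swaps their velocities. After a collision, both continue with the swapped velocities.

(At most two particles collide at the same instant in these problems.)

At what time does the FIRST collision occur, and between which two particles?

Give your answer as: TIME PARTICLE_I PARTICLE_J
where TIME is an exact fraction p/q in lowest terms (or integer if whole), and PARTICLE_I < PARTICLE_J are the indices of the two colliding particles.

Pair (0,1): pos 7,10 vel -2,1 -> not approaching (rel speed -3 <= 0)
Pair (1,2): pos 10,16 vel 1,-1 -> gap=6, closing at 2/unit, collide at t=3
Pair (2,3): pos 16,17 vel -1,-1 -> not approaching (rel speed 0 <= 0)
Earliest collision: t=3 between 1 and 2

Answer: 3 1 2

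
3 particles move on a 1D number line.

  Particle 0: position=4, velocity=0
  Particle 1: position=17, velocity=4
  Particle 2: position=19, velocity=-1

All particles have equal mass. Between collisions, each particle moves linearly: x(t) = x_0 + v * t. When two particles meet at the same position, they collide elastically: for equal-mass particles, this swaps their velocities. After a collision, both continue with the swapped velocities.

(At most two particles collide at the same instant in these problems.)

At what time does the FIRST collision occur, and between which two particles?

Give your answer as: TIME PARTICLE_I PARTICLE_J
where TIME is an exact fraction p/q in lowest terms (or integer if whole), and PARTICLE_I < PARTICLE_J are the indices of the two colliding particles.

Pair (0,1): pos 4,17 vel 0,4 -> not approaching (rel speed -4 <= 0)
Pair (1,2): pos 17,19 vel 4,-1 -> gap=2, closing at 5/unit, collide at t=2/5
Earliest collision: t=2/5 between 1 and 2

Answer: 2/5 1 2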